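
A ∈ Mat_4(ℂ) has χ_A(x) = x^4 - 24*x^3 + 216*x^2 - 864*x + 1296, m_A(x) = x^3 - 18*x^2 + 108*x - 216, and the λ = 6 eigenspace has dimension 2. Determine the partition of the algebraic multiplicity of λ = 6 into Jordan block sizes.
Block sizes for λ = 6: [3, 1]

Step 1 — from the characteristic polynomial, algebraic multiplicity of λ = 6 is 4. From dim ker(A − (6)·I) = 2, there are exactly 2 Jordan blocks for λ = 6.
Step 2 — from the minimal polynomial, the factor (x − 6)^3 tells us the largest block for λ = 6 has size 3.
Step 3 — with total size 4, 2 blocks, and largest block 3, the block sizes (in nonincreasing order) are [3, 1].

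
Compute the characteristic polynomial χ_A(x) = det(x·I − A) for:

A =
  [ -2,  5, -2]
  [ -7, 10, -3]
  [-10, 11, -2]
x^3 - 6*x^2 + 12*x - 8

Expanding det(x·I − A) (e.g. by cofactor expansion or by noting that A is similar to its Jordan form J, which has the same characteristic polynomial as A) gives
  χ_A(x) = x^3 - 6*x^2 + 12*x - 8
which factors as (x - 2)^3. The eigenvalues (with algebraic multiplicities) are λ = 2 with multiplicity 3.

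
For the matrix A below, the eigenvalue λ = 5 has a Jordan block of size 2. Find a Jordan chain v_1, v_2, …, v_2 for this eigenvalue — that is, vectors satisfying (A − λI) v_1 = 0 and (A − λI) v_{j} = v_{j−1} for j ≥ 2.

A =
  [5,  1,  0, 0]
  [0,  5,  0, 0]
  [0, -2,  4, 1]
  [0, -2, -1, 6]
A Jordan chain for λ = 5 of length 2:
v_1 = (1, 0, -2, -2)ᵀ
v_2 = (0, 1, 0, 0)ᵀ

Let N = A − (5)·I. We want v_2 with N^2 v_2 = 0 but N^1 v_2 ≠ 0; then v_{j-1} := N · v_j for j = 2, …, 2.

Pick v_2 = (0, 1, 0, 0)ᵀ.
Then v_1 = N · v_2 = (1, 0, -2, -2)ᵀ.

Sanity check: (A − (5)·I) v_1 = (0, 0, 0, 0)ᵀ = 0. ✓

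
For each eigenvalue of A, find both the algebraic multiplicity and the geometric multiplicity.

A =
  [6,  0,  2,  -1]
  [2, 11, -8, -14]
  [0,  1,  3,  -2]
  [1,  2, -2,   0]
λ = 5: alg = 4, geom = 2

Step 1 — factor the characteristic polynomial to read off the algebraic multiplicities:
  χ_A(x) = (x - 5)^4

Step 2 — compute geometric multiplicities via the rank-nullity identity g(λ) = n − rank(A − λI):
  rank(A − (5)·I) = 2, so dim ker(A − (5)·I) = n − 2 = 2

Summary:
  λ = 5: algebraic multiplicity = 4, geometric multiplicity = 2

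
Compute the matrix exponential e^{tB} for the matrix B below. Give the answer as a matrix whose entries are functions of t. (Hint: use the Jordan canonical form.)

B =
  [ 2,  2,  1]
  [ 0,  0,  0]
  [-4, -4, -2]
e^{tB} =
  [2*t + 1, 2*t, t]
  [0, 1, 0]
  [-4*t, -4*t, 1 - 2*t]

Strategy: write B = P · J · P⁻¹ where J is a Jordan canonical form, so e^{tB} = P · e^{tJ} · P⁻¹, and e^{tJ} can be computed block-by-block.

B has Jordan form
J =
  [0, 1, 0]
  [0, 0, 0]
  [0, 0, 0]
(up to reordering of blocks).

Per-block formulas:
  For a 2×2 Jordan block J_2(0): exp(t · J_2(0)) = e^(0t)·(I + t·N), where N is the 2×2 nilpotent shift.
  For a 1×1 block at λ = 0: exp(t · [0]) = [e^(0t)].

After assembling e^{tJ} and conjugating by P, we get:

e^{tB} =
  [2*t + 1, 2*t, t]
  [0, 1, 0]
  [-4*t, -4*t, 1 - 2*t]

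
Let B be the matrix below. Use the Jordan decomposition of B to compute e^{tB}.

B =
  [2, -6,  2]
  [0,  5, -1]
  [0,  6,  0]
e^{tB} =
  [exp(2*t), -6*exp(3*t) + 6*exp(2*t), 2*exp(3*t) - 2*exp(2*t)]
  [0, 3*exp(3*t) - 2*exp(2*t), -exp(3*t) + exp(2*t)]
  [0, 6*exp(3*t) - 6*exp(2*t), -2*exp(3*t) + 3*exp(2*t)]

Strategy: write B = P · J · P⁻¹ where J is a Jordan canonical form, so e^{tB} = P · e^{tJ} · P⁻¹, and e^{tJ} can be computed block-by-block.

B has Jordan form
J =
  [2, 0, 0]
  [0, 2, 0]
  [0, 0, 3]
(up to reordering of blocks).

Per-block formulas:
  For a 1×1 block at λ = 2: exp(t · [2]) = [e^(2t)].
  For a 1×1 block at λ = 3: exp(t · [3]) = [e^(3t)].

After assembling e^{tJ} and conjugating by P, we get:

e^{tB} =
  [exp(2*t), -6*exp(3*t) + 6*exp(2*t), 2*exp(3*t) - 2*exp(2*t)]
  [0, 3*exp(3*t) - 2*exp(2*t), -exp(3*t) + exp(2*t)]
  [0, 6*exp(3*t) - 6*exp(2*t), -2*exp(3*t) + 3*exp(2*t)]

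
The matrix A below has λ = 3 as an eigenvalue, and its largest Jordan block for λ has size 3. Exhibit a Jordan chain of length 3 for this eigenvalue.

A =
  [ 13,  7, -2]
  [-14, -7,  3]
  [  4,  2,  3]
A Jordan chain for λ = 3 of length 3:
v_1 = (-6, 12, 12)ᵀ
v_2 = (10, -14, 4)ᵀ
v_3 = (1, 0, 0)ᵀ

Let N = A − (3)·I. We want v_3 with N^3 v_3 = 0 but N^2 v_3 ≠ 0; then v_{j-1} := N · v_j for j = 3, …, 2.

Pick v_3 = (1, 0, 0)ᵀ.
Then v_2 = N · v_3 = (10, -14, 4)ᵀ.
Then v_1 = N · v_2 = (-6, 12, 12)ᵀ.

Sanity check: (A − (3)·I) v_1 = (0, 0, 0)ᵀ = 0. ✓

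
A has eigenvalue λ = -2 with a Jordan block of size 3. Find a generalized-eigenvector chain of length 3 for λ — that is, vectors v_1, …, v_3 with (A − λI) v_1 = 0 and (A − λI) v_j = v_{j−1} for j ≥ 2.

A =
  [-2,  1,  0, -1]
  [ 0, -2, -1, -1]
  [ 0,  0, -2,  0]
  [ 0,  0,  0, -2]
A Jordan chain for λ = -2 of length 3:
v_1 = (-1, 0, 0, 0)ᵀ
v_2 = (0, -1, 0, 0)ᵀ
v_3 = (0, 0, 1, 0)ᵀ

Let N = A − (-2)·I. We want v_3 with N^3 v_3 = 0 but N^2 v_3 ≠ 0; then v_{j-1} := N · v_j for j = 3, …, 2.

Pick v_3 = (0, 0, 1, 0)ᵀ.
Then v_2 = N · v_3 = (0, -1, 0, 0)ᵀ.
Then v_1 = N · v_2 = (-1, 0, 0, 0)ᵀ.

Sanity check: (A − (-2)·I) v_1 = (0, 0, 0, 0)ᵀ = 0. ✓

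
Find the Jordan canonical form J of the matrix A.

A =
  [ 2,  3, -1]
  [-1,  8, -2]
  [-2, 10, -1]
J_3(3)

The characteristic polynomial is
  det(x·I − A) = x^3 - 9*x^2 + 27*x - 27 = (x - 3)^3

Eigenvalues and multiplicities (the geometric multiplicity of λ is n − rank(A − λI), which equals the number of Jordan blocks for λ):
  λ = 3: algebraic multiplicity = 3, geometric multiplicity = 1

Determining the block sizes for each eigenvalue:
  λ = 3: one block (gm = 1), so the single block has size am = 3 → block sizes [3]

Assembling the blocks gives a Jordan form
J =
  [3, 1, 0]
  [0, 3, 1]
  [0, 0, 3]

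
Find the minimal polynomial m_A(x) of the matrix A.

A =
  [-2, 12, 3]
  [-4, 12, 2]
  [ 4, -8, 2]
x^2 - 8*x + 16

The characteristic polynomial is χ_A(x) = (x - 4)^3, so the eigenvalues are known. The minimal polynomial is
  m_A(x) = Π_λ (x − λ)^{k_λ}
where k_λ is the size of the *largest* Jordan block for λ (equivalently, the smallest k with (A − λI)^k v = 0 for every generalised eigenvector v of λ).

  λ = 4: largest Jordan block has size 2, contributing (x − 4)^2

So m_A(x) = (x - 4)^2 = x^2 - 8*x + 16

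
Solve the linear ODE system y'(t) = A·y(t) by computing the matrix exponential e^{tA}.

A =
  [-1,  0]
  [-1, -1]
e^{tA} =
  [exp(-t), 0]
  [-t*exp(-t), exp(-t)]

Strategy: write A = P · J · P⁻¹ where J is a Jordan canonical form, so e^{tA} = P · e^{tJ} · P⁻¹, and e^{tJ} can be computed block-by-block.

A has Jordan form
J =
  [-1,  1]
  [ 0, -1]
(up to reordering of blocks).

Per-block formulas:
  For a 2×2 Jordan block J_2(-1): exp(t · J_2(-1)) = e^(-1t)·(I + t·N), where N is the 2×2 nilpotent shift.

After assembling e^{tJ} and conjugating by P, we get:

e^{tA} =
  [exp(-t), 0]
  [-t*exp(-t), exp(-t)]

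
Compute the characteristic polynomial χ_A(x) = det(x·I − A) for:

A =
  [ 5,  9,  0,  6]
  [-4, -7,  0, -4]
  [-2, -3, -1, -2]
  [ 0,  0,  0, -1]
x^4 + 4*x^3 + 6*x^2 + 4*x + 1

Expanding det(x·I − A) (e.g. by cofactor expansion or by noting that A is similar to its Jordan form J, which has the same characteristic polynomial as A) gives
  χ_A(x) = x^4 + 4*x^3 + 6*x^2 + 4*x + 1
which factors as (x + 1)^4. The eigenvalues (with algebraic multiplicities) are λ = -1 with multiplicity 4.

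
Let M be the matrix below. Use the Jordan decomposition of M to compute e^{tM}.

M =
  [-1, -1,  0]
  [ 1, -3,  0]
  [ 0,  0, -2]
e^{tM} =
  [t*exp(-2*t) + exp(-2*t), -t*exp(-2*t), 0]
  [t*exp(-2*t), -t*exp(-2*t) + exp(-2*t), 0]
  [0, 0, exp(-2*t)]

Strategy: write M = P · J · P⁻¹ where J is a Jordan canonical form, so e^{tM} = P · e^{tJ} · P⁻¹, and e^{tJ} can be computed block-by-block.

M has Jordan form
J =
  [-2,  1,  0]
  [ 0, -2,  0]
  [ 0,  0, -2]
(up to reordering of blocks).

Per-block formulas:
  For a 1×1 block at λ = -2: exp(t · [-2]) = [e^(-2t)].
  For a 2×2 Jordan block J_2(-2): exp(t · J_2(-2)) = e^(-2t)·(I + t·N), where N is the 2×2 nilpotent shift.

After assembling e^{tJ} and conjugating by P, we get:

e^{tM} =
  [t*exp(-2*t) + exp(-2*t), -t*exp(-2*t), 0]
  [t*exp(-2*t), -t*exp(-2*t) + exp(-2*t), 0]
  [0, 0, exp(-2*t)]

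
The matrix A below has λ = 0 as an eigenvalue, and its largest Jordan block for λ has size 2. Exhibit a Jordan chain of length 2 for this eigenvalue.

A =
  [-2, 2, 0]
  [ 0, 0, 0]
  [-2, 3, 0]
A Jordan chain for λ = 0 of length 2:
v_1 = (0, 0, 1)ᵀ
v_2 = (1, 1, 0)ᵀ

Let N = A − (0)·I. We want v_2 with N^2 v_2 = 0 but N^1 v_2 ≠ 0; then v_{j-1} := N · v_j for j = 2, …, 2.

Pick v_2 = (1, 1, 0)ᵀ.
Then v_1 = N · v_2 = (0, 0, 1)ᵀ.

Sanity check: (A − (0)·I) v_1 = (0, 0, 0)ᵀ = 0. ✓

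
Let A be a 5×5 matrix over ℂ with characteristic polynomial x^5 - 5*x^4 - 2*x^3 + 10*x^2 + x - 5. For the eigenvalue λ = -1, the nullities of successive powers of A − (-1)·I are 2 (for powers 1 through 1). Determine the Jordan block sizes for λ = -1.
Block sizes for λ = -1: [1, 1]

From the dimensions of kernels of powers, the number of Jordan blocks of size at least j is d_j − d_{j−1} where d_j = dim ker(N^j) (with d_0 = 0). Computing the differences gives [2].
The number of blocks of size exactly k is (#blocks of size ≥ k) − (#blocks of size ≥ k + 1), so the partition is: 2 block(s) of size 1.
In nonincreasing order the block sizes are [1, 1].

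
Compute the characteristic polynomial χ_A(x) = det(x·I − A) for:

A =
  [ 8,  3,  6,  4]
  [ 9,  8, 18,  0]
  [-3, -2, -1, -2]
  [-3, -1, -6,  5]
x^4 - 20*x^3 + 150*x^2 - 500*x + 625

Expanding det(x·I − A) (e.g. by cofactor expansion or by noting that A is similar to its Jordan form J, which has the same characteristic polynomial as A) gives
  χ_A(x) = x^4 - 20*x^3 + 150*x^2 - 500*x + 625
which factors as (x - 5)^4. The eigenvalues (with algebraic multiplicities) are λ = 5 with multiplicity 4.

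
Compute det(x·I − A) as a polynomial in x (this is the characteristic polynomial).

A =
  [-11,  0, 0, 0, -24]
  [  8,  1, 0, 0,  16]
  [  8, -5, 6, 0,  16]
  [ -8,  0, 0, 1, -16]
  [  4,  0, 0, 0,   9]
x^5 - 6*x^4 - 6*x^3 + 44*x^2 - 51*x + 18

Expanding det(x·I − A) (e.g. by cofactor expansion or by noting that A is similar to its Jordan form J, which has the same characteristic polynomial as A) gives
  χ_A(x) = x^5 - 6*x^4 - 6*x^3 + 44*x^2 - 51*x + 18
which factors as (x - 6)*(x - 1)^3*(x + 3). The eigenvalues (with algebraic multiplicities) are λ = -3 with multiplicity 1, λ = 1 with multiplicity 3, λ = 6 with multiplicity 1.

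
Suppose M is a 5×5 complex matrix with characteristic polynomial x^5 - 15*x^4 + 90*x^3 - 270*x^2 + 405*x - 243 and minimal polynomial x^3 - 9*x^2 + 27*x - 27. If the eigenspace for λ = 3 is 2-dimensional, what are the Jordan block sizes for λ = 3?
Block sizes for λ = 3: [3, 2]

Step 1 — from the characteristic polynomial, algebraic multiplicity of λ = 3 is 5. From dim ker(M − (3)·I) = 2, there are exactly 2 Jordan blocks for λ = 3.
Step 2 — from the minimal polynomial, the factor (x − 3)^3 tells us the largest block for λ = 3 has size 3.
Step 3 — with total size 5, 2 blocks, and largest block 3, the block sizes (in nonincreasing order) are [3, 2].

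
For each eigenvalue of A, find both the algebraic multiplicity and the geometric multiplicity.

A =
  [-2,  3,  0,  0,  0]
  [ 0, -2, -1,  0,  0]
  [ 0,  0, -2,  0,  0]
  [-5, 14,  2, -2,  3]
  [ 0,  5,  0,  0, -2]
λ = -2: alg = 5, geom = 2

Step 1 — factor the characteristic polynomial to read off the algebraic multiplicities:
  χ_A(x) = (x + 2)^5

Step 2 — compute geometric multiplicities via the rank-nullity identity g(λ) = n − rank(A − λI):
  rank(A − (-2)·I) = 3, so dim ker(A − (-2)·I) = n − 3 = 2

Summary:
  λ = -2: algebraic multiplicity = 5, geometric multiplicity = 2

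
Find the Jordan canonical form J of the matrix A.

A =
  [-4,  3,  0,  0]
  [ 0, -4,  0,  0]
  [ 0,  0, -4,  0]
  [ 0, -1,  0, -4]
J_2(-4) ⊕ J_1(-4) ⊕ J_1(-4)

The characteristic polynomial is
  det(x·I − A) = x^4 + 16*x^3 + 96*x^2 + 256*x + 256 = (x + 4)^4

Eigenvalues and multiplicities (the geometric multiplicity of λ is n − rank(A − λI), which equals the number of Jordan blocks for λ):
  λ = -4: algebraic multiplicity = 4, geometric multiplicity = 3

Determining the block sizes for each eigenvalue:
  λ = -4: 3 blocks summing to 4 forces exactly one block of size 2 and the rest size 1 → block sizes [2, 1, 1]

Assembling the blocks gives a Jordan form
J =
  [-4,  1,  0,  0]
  [ 0, -4,  0,  0]
  [ 0,  0, -4,  0]
  [ 0,  0,  0, -4]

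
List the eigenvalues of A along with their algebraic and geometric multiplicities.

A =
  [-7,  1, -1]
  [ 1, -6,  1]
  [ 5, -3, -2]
λ = -5: alg = 3, geom = 1

Step 1 — factor the characteristic polynomial to read off the algebraic multiplicities:
  χ_A(x) = (x + 5)^3

Step 2 — compute geometric multiplicities via the rank-nullity identity g(λ) = n − rank(A − λI):
  rank(A − (-5)·I) = 2, so dim ker(A − (-5)·I) = n − 2 = 1

Summary:
  λ = -5: algebraic multiplicity = 3, geometric multiplicity = 1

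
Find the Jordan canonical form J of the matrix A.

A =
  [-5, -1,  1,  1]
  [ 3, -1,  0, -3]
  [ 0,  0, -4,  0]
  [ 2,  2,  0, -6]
J_3(-4) ⊕ J_1(-4)

The characteristic polynomial is
  det(x·I − A) = x^4 + 16*x^3 + 96*x^2 + 256*x + 256 = (x + 4)^4

Eigenvalues and multiplicities (the geometric multiplicity of λ is n − rank(A − λI), which equals the number of Jordan blocks for λ):
  λ = -4: algebraic multiplicity = 4, geometric multiplicity = 2

Determining the block sizes for each eigenvalue:
  λ = -4: with am = 4 and gm = 2, the partition is not yet determined (e.g. several partitions of 4 into 2 parts exist). Let N = A − (-4)·I. Computing rank(N^1) = 2, rank(N^2) = 1, rank(N^3) = 0; the number of blocks of size ≥ j is rank(N^{j−1}) − rank(N^j), giving [2, 1, 1]. So we have 1 block(s) of size 3, 1 block(s) of size 1 → block sizes [3, 1]

Assembling the blocks gives a Jordan form
J =
  [-4,  1,  0,  0]
  [ 0, -4,  1,  0]
  [ 0,  0, -4,  0]
  [ 0,  0,  0, -4]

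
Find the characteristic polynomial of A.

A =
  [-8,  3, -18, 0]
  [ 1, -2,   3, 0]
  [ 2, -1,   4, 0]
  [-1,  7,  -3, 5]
x^4 + x^3 - 18*x^2 - 52*x - 40

Expanding det(x·I − A) (e.g. by cofactor expansion or by noting that A is similar to its Jordan form J, which has the same characteristic polynomial as A) gives
  χ_A(x) = x^4 + x^3 - 18*x^2 - 52*x - 40
which factors as (x - 5)*(x + 2)^3. The eigenvalues (with algebraic multiplicities) are λ = -2 with multiplicity 3, λ = 5 with multiplicity 1.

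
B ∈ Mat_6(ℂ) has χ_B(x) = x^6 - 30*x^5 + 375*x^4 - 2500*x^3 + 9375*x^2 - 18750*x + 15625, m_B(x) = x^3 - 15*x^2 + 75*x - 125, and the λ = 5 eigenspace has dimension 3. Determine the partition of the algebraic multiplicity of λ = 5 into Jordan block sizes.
Block sizes for λ = 5: [3, 2, 1]

Step 1 — from the characteristic polynomial, algebraic multiplicity of λ = 5 is 6. From dim ker(B − (5)·I) = 3, there are exactly 3 Jordan blocks for λ = 5.
Step 2 — from the minimal polynomial, the factor (x − 5)^3 tells us the largest block for λ = 5 has size 3.
Step 3 — with total size 6, 3 blocks, and largest block 3, the block sizes (in nonincreasing order) are [3, 2, 1].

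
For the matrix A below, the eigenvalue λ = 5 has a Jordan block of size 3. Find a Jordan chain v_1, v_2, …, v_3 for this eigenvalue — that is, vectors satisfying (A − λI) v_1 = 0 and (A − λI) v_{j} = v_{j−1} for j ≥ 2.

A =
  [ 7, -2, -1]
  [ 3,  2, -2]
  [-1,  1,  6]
A Jordan chain for λ = 5 of length 3:
v_1 = (-1, -1, 0)ᵀ
v_2 = (2, 3, -1)ᵀ
v_3 = (1, 0, 0)ᵀ

Let N = A − (5)·I. We want v_3 with N^3 v_3 = 0 but N^2 v_3 ≠ 0; then v_{j-1} := N · v_j for j = 3, …, 2.

Pick v_3 = (1, 0, 0)ᵀ.
Then v_2 = N · v_3 = (2, 3, -1)ᵀ.
Then v_1 = N · v_2 = (-1, -1, 0)ᵀ.

Sanity check: (A − (5)·I) v_1 = (0, 0, 0)ᵀ = 0. ✓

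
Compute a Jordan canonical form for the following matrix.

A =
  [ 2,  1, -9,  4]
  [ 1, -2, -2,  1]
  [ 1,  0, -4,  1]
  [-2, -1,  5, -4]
J_2(-2) ⊕ J_2(-2)

The characteristic polynomial is
  det(x·I − A) = x^4 + 8*x^3 + 24*x^2 + 32*x + 16 = (x + 2)^4

Eigenvalues and multiplicities (the geometric multiplicity of λ is n − rank(A − λI), which equals the number of Jordan blocks for λ):
  λ = -2: algebraic multiplicity = 4, geometric multiplicity = 2

Determining the block sizes for each eigenvalue:
  λ = -2: with am = 4 and gm = 2, the partition is not yet determined (e.g. several partitions of 4 into 2 parts exist). Let N = A − (-2)·I. Computing rank(N^1) = 2, rank(N^2) = 0; the number of blocks of size ≥ j is rank(N^{j−1}) − rank(N^j), giving [2, 2]. So we have 2 block(s) of size 2 → block sizes [2, 2]

Assembling the blocks gives a Jordan form
J =
  [-2,  1,  0,  0]
  [ 0, -2,  0,  0]
  [ 0,  0, -2,  1]
  [ 0,  0,  0, -2]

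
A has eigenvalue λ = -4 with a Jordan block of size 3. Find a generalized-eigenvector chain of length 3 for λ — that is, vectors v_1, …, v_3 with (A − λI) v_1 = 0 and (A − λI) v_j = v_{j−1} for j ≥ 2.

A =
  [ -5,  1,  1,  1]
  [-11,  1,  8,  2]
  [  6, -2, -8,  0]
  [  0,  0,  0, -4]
A Jordan chain for λ = -4 of length 3:
v_1 = (-4, 4, -8, 0)ᵀ
v_2 = (-1, -11, 6, 0)ᵀ
v_3 = (1, 0, 0, 0)ᵀ

Let N = A − (-4)·I. We want v_3 with N^3 v_3 = 0 but N^2 v_3 ≠ 0; then v_{j-1} := N · v_j for j = 3, …, 2.

Pick v_3 = (1, 0, 0, 0)ᵀ.
Then v_2 = N · v_3 = (-1, -11, 6, 0)ᵀ.
Then v_1 = N · v_2 = (-4, 4, -8, 0)ᵀ.

Sanity check: (A − (-4)·I) v_1 = (0, 0, 0, 0)ᵀ = 0. ✓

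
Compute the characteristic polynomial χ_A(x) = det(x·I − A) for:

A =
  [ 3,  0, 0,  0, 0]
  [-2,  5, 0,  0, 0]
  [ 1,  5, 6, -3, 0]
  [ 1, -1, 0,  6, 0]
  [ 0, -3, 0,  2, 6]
x^5 - 26*x^4 + 267*x^3 - 1350*x^2 + 3348*x - 3240

Expanding det(x·I − A) (e.g. by cofactor expansion or by noting that A is similar to its Jordan form J, which has the same characteristic polynomial as A) gives
  χ_A(x) = x^5 - 26*x^4 + 267*x^3 - 1350*x^2 + 3348*x - 3240
which factors as (x - 6)^3*(x - 5)*(x - 3). The eigenvalues (with algebraic multiplicities) are λ = 3 with multiplicity 1, λ = 5 with multiplicity 1, λ = 6 with multiplicity 3.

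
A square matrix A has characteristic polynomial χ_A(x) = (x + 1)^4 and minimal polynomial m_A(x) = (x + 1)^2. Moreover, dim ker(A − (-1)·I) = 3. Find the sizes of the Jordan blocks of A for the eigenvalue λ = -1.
Block sizes for λ = -1: [2, 1, 1]

Step 1 — from the characteristic polynomial, algebraic multiplicity of λ = -1 is 4. From dim ker(A − (-1)·I) = 3, there are exactly 3 Jordan blocks for λ = -1.
Step 2 — from the minimal polynomial, the factor (x + 1)^2 tells us the largest block for λ = -1 has size 2.
Step 3 — with total size 4, 3 blocks, and largest block 2, the block sizes (in nonincreasing order) are [2, 1, 1].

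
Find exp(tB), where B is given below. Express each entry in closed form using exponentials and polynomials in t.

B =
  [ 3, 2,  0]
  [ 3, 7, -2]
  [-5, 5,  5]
e^{tB} =
  [5*t^2*exp(5*t) - 2*t*exp(5*t) + exp(5*t), 2*t*exp(5*t), -2*t^2*exp(5*t)]
  [5*t^2*exp(5*t) + 3*t*exp(5*t), 2*t*exp(5*t) + exp(5*t), -2*t^2*exp(5*t) - 2*t*exp(5*t)]
  [25*t^2*exp(5*t)/2 - 5*t*exp(5*t), 5*t*exp(5*t), -5*t^2*exp(5*t) + exp(5*t)]

Strategy: write B = P · J · P⁻¹ where J is a Jordan canonical form, so e^{tB} = P · e^{tJ} · P⁻¹, and e^{tJ} can be computed block-by-block.

B has Jordan form
J =
  [5, 1, 0]
  [0, 5, 1]
  [0, 0, 5]
(up to reordering of blocks).

Per-block formulas:
  For a 3×3 Jordan block J_3(5): exp(t · J_3(5)) = e^(5t)·(I + t·N + (t^2/2)·N^2), where N is the 3×3 nilpotent shift.

After assembling e^{tJ} and conjugating by P, we get:

e^{tB} =
  [5*t^2*exp(5*t) - 2*t*exp(5*t) + exp(5*t), 2*t*exp(5*t), -2*t^2*exp(5*t)]
  [5*t^2*exp(5*t) + 3*t*exp(5*t), 2*t*exp(5*t) + exp(5*t), -2*t^2*exp(5*t) - 2*t*exp(5*t)]
  [25*t^2*exp(5*t)/2 - 5*t*exp(5*t), 5*t*exp(5*t), -5*t^2*exp(5*t) + exp(5*t)]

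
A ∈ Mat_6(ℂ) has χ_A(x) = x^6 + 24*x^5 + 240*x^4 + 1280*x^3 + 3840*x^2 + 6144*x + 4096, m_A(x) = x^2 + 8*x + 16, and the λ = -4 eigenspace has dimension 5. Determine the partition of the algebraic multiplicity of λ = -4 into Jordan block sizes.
Block sizes for λ = -4: [2, 1, 1, 1, 1]

Step 1 — from the characteristic polynomial, algebraic multiplicity of λ = -4 is 6. From dim ker(A − (-4)·I) = 5, there are exactly 5 Jordan blocks for λ = -4.
Step 2 — from the minimal polynomial, the factor (x + 4)^2 tells us the largest block for λ = -4 has size 2.
Step 3 — with total size 6, 5 blocks, and largest block 2, the block sizes (in nonincreasing order) are [2, 1, 1, 1, 1].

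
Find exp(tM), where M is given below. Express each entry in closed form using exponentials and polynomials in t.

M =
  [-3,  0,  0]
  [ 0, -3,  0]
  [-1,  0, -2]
e^{tM} =
  [exp(-3*t), 0, 0]
  [0, exp(-3*t), 0]
  [-exp(-2*t) + exp(-3*t), 0, exp(-2*t)]

Strategy: write M = P · J · P⁻¹ where J is a Jordan canonical form, so e^{tM} = P · e^{tJ} · P⁻¹, and e^{tJ} can be computed block-by-block.

M has Jordan form
J =
  [-3,  0,  0]
  [ 0, -3,  0]
  [ 0,  0, -2]
(up to reordering of blocks).

Per-block formulas:
  For a 1×1 block at λ = -3: exp(t · [-3]) = [e^(-3t)].
  For a 1×1 block at λ = -2: exp(t · [-2]) = [e^(-2t)].

After assembling e^{tJ} and conjugating by P, we get:

e^{tM} =
  [exp(-3*t), 0, 0]
  [0, exp(-3*t), 0]
  [-exp(-2*t) + exp(-3*t), 0, exp(-2*t)]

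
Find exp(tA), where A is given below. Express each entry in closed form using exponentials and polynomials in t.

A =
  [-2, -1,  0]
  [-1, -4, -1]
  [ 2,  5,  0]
e^{tA} =
  [t^2*exp(-2*t)/2 + exp(-2*t), t^2*exp(-2*t) - t*exp(-2*t), t^2*exp(-2*t)/2]
  [-t*exp(-2*t), -2*t*exp(-2*t) + exp(-2*t), -t*exp(-2*t)]
  [-t^2*exp(-2*t)/2 + 2*t*exp(-2*t), -t^2*exp(-2*t) + 5*t*exp(-2*t), -t^2*exp(-2*t)/2 + 2*t*exp(-2*t) + exp(-2*t)]

Strategy: write A = P · J · P⁻¹ where J is a Jordan canonical form, so e^{tA} = P · e^{tJ} · P⁻¹, and e^{tJ} can be computed block-by-block.

A has Jordan form
J =
  [-2,  1,  0]
  [ 0, -2,  1]
  [ 0,  0, -2]
(up to reordering of blocks).

Per-block formulas:
  For a 3×3 Jordan block J_3(-2): exp(t · J_3(-2)) = e^(-2t)·(I + t·N + (t^2/2)·N^2), where N is the 3×3 nilpotent shift.

After assembling e^{tJ} and conjugating by P, we get:

e^{tA} =
  [t^2*exp(-2*t)/2 + exp(-2*t), t^2*exp(-2*t) - t*exp(-2*t), t^2*exp(-2*t)/2]
  [-t*exp(-2*t), -2*t*exp(-2*t) + exp(-2*t), -t*exp(-2*t)]
  [-t^2*exp(-2*t)/2 + 2*t*exp(-2*t), -t^2*exp(-2*t) + 5*t*exp(-2*t), -t^2*exp(-2*t)/2 + 2*t*exp(-2*t) + exp(-2*t)]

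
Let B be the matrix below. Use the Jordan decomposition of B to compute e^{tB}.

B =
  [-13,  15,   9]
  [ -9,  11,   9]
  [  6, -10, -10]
e^{tB} =
  [-9*t*exp(-4*t) + exp(-4*t), 15*t*exp(-4*t), 9*t*exp(-4*t)]
  [-9*t*exp(-4*t), 15*t*exp(-4*t) + exp(-4*t), 9*t*exp(-4*t)]
  [6*t*exp(-4*t), -10*t*exp(-4*t), -6*t*exp(-4*t) + exp(-4*t)]

Strategy: write B = P · J · P⁻¹ where J is a Jordan canonical form, so e^{tB} = P · e^{tJ} · P⁻¹, and e^{tJ} can be computed block-by-block.

B has Jordan form
J =
  [-4,  1,  0]
  [ 0, -4,  0]
  [ 0,  0, -4]
(up to reordering of blocks).

Per-block formulas:
  For a 2×2 Jordan block J_2(-4): exp(t · J_2(-4)) = e^(-4t)·(I + t·N), where N is the 2×2 nilpotent shift.
  For a 1×1 block at λ = -4: exp(t · [-4]) = [e^(-4t)].

After assembling e^{tJ} and conjugating by P, we get:

e^{tB} =
  [-9*t*exp(-4*t) + exp(-4*t), 15*t*exp(-4*t), 9*t*exp(-4*t)]
  [-9*t*exp(-4*t), 15*t*exp(-4*t) + exp(-4*t), 9*t*exp(-4*t)]
  [6*t*exp(-4*t), -10*t*exp(-4*t), -6*t*exp(-4*t) + exp(-4*t)]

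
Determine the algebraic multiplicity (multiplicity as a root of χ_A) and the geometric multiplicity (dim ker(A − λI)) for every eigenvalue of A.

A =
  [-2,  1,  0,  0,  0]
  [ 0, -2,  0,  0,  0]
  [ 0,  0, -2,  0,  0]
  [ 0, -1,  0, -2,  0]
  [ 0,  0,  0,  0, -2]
λ = -2: alg = 5, geom = 4

Step 1 — factor the characteristic polynomial to read off the algebraic multiplicities:
  χ_A(x) = (x + 2)^5

Step 2 — compute geometric multiplicities via the rank-nullity identity g(λ) = n − rank(A − λI):
  rank(A − (-2)·I) = 1, so dim ker(A − (-2)·I) = n − 1 = 4

Summary:
  λ = -2: algebraic multiplicity = 5, geometric multiplicity = 4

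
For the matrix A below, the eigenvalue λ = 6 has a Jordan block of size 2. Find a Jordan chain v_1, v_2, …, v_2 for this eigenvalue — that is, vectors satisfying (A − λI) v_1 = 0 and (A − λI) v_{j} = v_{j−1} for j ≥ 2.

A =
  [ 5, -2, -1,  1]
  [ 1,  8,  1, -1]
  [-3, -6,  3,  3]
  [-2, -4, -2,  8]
A Jordan chain for λ = 6 of length 2:
v_1 = (-1, 1, -3, -2)ᵀ
v_2 = (1, 0, 0, 0)ᵀ

Let N = A − (6)·I. We want v_2 with N^2 v_2 = 0 but N^1 v_2 ≠ 0; then v_{j-1} := N · v_j for j = 2, …, 2.

Pick v_2 = (1, 0, 0, 0)ᵀ.
Then v_1 = N · v_2 = (-1, 1, -3, -2)ᵀ.

Sanity check: (A − (6)·I) v_1 = (0, 0, 0, 0)ᵀ = 0. ✓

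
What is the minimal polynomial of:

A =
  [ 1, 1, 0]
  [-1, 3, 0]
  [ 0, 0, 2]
x^2 - 4*x + 4

The characteristic polynomial is χ_A(x) = (x - 2)^3, so the eigenvalues are known. The minimal polynomial is
  m_A(x) = Π_λ (x − λ)^{k_λ}
where k_λ is the size of the *largest* Jordan block for λ (equivalently, the smallest k with (A − λI)^k v = 0 for every generalised eigenvector v of λ).

  λ = 2: largest Jordan block has size 2, contributing (x − 2)^2

So m_A(x) = (x - 2)^2 = x^2 - 4*x + 4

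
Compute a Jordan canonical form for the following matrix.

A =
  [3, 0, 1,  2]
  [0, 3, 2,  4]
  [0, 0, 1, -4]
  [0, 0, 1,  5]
J_2(3) ⊕ J_1(3) ⊕ J_1(3)

The characteristic polynomial is
  det(x·I − A) = x^4 - 12*x^3 + 54*x^2 - 108*x + 81 = (x - 3)^4

Eigenvalues and multiplicities (the geometric multiplicity of λ is n − rank(A − λI), which equals the number of Jordan blocks for λ):
  λ = 3: algebraic multiplicity = 4, geometric multiplicity = 3

Determining the block sizes for each eigenvalue:
  λ = 3: 3 blocks summing to 4 forces exactly one block of size 2 and the rest size 1 → block sizes [2, 1, 1]

Assembling the blocks gives a Jordan form
J =
  [3, 1, 0, 0]
  [0, 3, 0, 0]
  [0, 0, 3, 0]
  [0, 0, 0, 3]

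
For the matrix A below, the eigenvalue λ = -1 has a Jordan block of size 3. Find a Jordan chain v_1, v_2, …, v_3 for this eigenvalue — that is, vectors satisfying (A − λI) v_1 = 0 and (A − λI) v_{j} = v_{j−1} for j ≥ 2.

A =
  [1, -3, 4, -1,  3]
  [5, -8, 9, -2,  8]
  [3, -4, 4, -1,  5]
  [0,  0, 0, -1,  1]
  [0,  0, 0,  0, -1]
A Jordan chain for λ = -1 of length 3:
v_1 = (1, 2, 1, 0, 0)ᵀ
v_2 = (2, 5, 3, 0, 0)ᵀ
v_3 = (1, 0, 0, 0, 0)ᵀ

Let N = A − (-1)·I. We want v_3 with N^3 v_3 = 0 but N^2 v_3 ≠ 0; then v_{j-1} := N · v_j for j = 3, …, 2.

Pick v_3 = (1, 0, 0, 0, 0)ᵀ.
Then v_2 = N · v_3 = (2, 5, 3, 0, 0)ᵀ.
Then v_1 = N · v_2 = (1, 2, 1, 0, 0)ᵀ.

Sanity check: (A − (-1)·I) v_1 = (0, 0, 0, 0, 0)ᵀ = 0. ✓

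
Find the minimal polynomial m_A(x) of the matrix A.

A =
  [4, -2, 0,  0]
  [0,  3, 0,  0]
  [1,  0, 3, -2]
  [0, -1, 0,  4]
x^2 - 7*x + 12

The characteristic polynomial is χ_A(x) = (x - 4)^2*(x - 3)^2, so the eigenvalues are known. The minimal polynomial is
  m_A(x) = Π_λ (x − λ)^{k_λ}
where k_λ is the size of the *largest* Jordan block for λ (equivalently, the smallest k with (A − λI)^k v = 0 for every generalised eigenvector v of λ).

  λ = 3: largest Jordan block has size 1, contributing (x − 3)
  λ = 4: largest Jordan block has size 1, contributing (x − 4)

So m_A(x) = (x - 4)*(x - 3) = x^2 - 7*x + 12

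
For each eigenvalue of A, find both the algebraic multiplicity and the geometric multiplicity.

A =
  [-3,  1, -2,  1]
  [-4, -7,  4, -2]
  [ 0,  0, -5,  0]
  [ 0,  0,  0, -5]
λ = -5: alg = 4, geom = 3

Step 1 — factor the characteristic polynomial to read off the algebraic multiplicities:
  χ_A(x) = (x + 5)^4

Step 2 — compute geometric multiplicities via the rank-nullity identity g(λ) = n − rank(A − λI):
  rank(A − (-5)·I) = 1, so dim ker(A − (-5)·I) = n − 1 = 3

Summary:
  λ = -5: algebraic multiplicity = 4, geometric multiplicity = 3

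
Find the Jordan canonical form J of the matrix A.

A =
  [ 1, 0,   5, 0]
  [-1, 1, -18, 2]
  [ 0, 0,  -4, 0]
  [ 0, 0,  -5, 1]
J_1(-4) ⊕ J_2(1) ⊕ J_1(1)

The characteristic polynomial is
  det(x·I − A) = x^4 + x^3 - 9*x^2 + 11*x - 4 = (x - 1)^3*(x + 4)

Eigenvalues and multiplicities (the geometric multiplicity of λ is n − rank(A − λI), which equals the number of Jordan blocks for λ):
  λ = -4: algebraic multiplicity = 1, geometric multiplicity = 1
  λ = 1: algebraic multiplicity = 3, geometric multiplicity = 2

Determining the block sizes for each eigenvalue:
  λ = -4: one block (gm = 1), so the single block has size am = 1 → block sizes [1]
  λ = 1: 2 blocks summing to 3 forces exactly one block of size 2 and the rest size 1 → block sizes [2, 1]

Assembling the blocks gives a Jordan form
J =
  [-4, 0, 0, 0]
  [ 0, 1, 1, 0]
  [ 0, 0, 1, 0]
  [ 0, 0, 0, 1]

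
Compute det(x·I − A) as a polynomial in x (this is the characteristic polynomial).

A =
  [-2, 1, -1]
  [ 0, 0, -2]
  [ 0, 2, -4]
x^3 + 6*x^2 + 12*x + 8

Expanding det(x·I − A) (e.g. by cofactor expansion or by noting that A is similar to its Jordan form J, which has the same characteristic polynomial as A) gives
  χ_A(x) = x^3 + 6*x^2 + 12*x + 8
which factors as (x + 2)^3. The eigenvalues (with algebraic multiplicities) are λ = -2 with multiplicity 3.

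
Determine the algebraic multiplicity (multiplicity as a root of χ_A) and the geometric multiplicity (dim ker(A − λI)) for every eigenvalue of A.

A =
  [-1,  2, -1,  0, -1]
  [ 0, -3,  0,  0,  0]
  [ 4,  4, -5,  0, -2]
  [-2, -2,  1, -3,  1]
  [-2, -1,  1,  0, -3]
λ = -3: alg = 5, geom = 3

Step 1 — factor the characteristic polynomial to read off the algebraic multiplicities:
  χ_A(x) = (x + 3)^5

Step 2 — compute geometric multiplicities via the rank-nullity identity g(λ) = n − rank(A − λI):
  rank(A − (-3)·I) = 2, so dim ker(A − (-3)·I) = n − 2 = 3

Summary:
  λ = -3: algebraic multiplicity = 5, geometric multiplicity = 3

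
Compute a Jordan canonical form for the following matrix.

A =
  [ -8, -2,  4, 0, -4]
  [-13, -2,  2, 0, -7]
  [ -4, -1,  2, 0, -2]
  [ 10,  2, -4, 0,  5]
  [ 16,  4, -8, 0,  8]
J_3(0) ⊕ J_2(0)

The characteristic polynomial is
  det(x·I − A) = x^5

Eigenvalues and multiplicities (the geometric multiplicity of λ is n − rank(A − λI), which equals the number of Jordan blocks for λ):
  λ = 0: algebraic multiplicity = 5, geometric multiplicity = 2

Determining the block sizes for each eigenvalue:
  λ = 0: with am = 5 and gm = 2, the partition is not yet determined (e.g. several partitions of 5 into 2 parts exist). Let N = A − (0)·I. Computing rank(N^1) = 3, rank(N^2) = 1, rank(N^3) = 0; the number of blocks of size ≥ j is rank(N^{j−1}) − rank(N^j), giving [2, 2, 1]. So we have 1 block(s) of size 3, 1 block(s) of size 2 → block sizes [3, 2]

Assembling the blocks gives a Jordan form
J =
  [0, 1, 0, 0, 0]
  [0, 0, 1, 0, 0]
  [0, 0, 0, 0, 0]
  [0, 0, 0, 0, 1]
  [0, 0, 0, 0, 0]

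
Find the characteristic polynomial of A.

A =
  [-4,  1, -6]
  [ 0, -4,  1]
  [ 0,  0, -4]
x^3 + 12*x^2 + 48*x + 64

Expanding det(x·I − A) (e.g. by cofactor expansion or by noting that A is similar to its Jordan form J, which has the same characteristic polynomial as A) gives
  χ_A(x) = x^3 + 12*x^2 + 48*x + 64
which factors as (x + 4)^3. The eigenvalues (with algebraic multiplicities) are λ = -4 with multiplicity 3.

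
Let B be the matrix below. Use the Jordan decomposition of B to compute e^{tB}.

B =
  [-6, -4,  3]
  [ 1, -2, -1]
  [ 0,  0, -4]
e^{tB} =
  [-2*t*exp(-4*t) + exp(-4*t), -4*t*exp(-4*t), -t^2*exp(-4*t) + 3*t*exp(-4*t)]
  [t*exp(-4*t), 2*t*exp(-4*t) + exp(-4*t), t^2*exp(-4*t)/2 - t*exp(-4*t)]
  [0, 0, exp(-4*t)]

Strategy: write B = P · J · P⁻¹ where J is a Jordan canonical form, so e^{tB} = P · e^{tJ} · P⁻¹, and e^{tJ} can be computed block-by-block.

B has Jordan form
J =
  [-4,  1,  0]
  [ 0, -4,  1]
  [ 0,  0, -4]
(up to reordering of blocks).

Per-block formulas:
  For a 3×3 Jordan block J_3(-4): exp(t · J_3(-4)) = e^(-4t)·(I + t·N + (t^2/2)·N^2), where N is the 3×3 nilpotent shift.

After assembling e^{tJ} and conjugating by P, we get:

e^{tB} =
  [-2*t*exp(-4*t) + exp(-4*t), -4*t*exp(-4*t), -t^2*exp(-4*t) + 3*t*exp(-4*t)]
  [t*exp(-4*t), 2*t*exp(-4*t) + exp(-4*t), t^2*exp(-4*t)/2 - t*exp(-4*t)]
  [0, 0, exp(-4*t)]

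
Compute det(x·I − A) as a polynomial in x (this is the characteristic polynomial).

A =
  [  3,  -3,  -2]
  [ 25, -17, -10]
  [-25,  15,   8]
x^3 + 6*x^2 + 12*x + 8

Expanding det(x·I − A) (e.g. by cofactor expansion or by noting that A is similar to its Jordan form J, which has the same characteristic polynomial as A) gives
  χ_A(x) = x^3 + 6*x^2 + 12*x + 8
which factors as (x + 2)^3. The eigenvalues (with algebraic multiplicities) are λ = -2 with multiplicity 3.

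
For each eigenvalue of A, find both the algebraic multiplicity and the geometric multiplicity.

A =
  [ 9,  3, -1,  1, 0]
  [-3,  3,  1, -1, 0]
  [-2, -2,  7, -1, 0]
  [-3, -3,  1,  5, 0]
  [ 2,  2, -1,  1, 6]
λ = 6: alg = 5, geom = 3

Step 1 — factor the characteristic polynomial to read off the algebraic multiplicities:
  χ_A(x) = (x - 6)^5

Step 2 — compute geometric multiplicities via the rank-nullity identity g(λ) = n − rank(A − λI):
  rank(A − (6)·I) = 2, so dim ker(A − (6)·I) = n − 2 = 3

Summary:
  λ = 6: algebraic multiplicity = 5, geometric multiplicity = 3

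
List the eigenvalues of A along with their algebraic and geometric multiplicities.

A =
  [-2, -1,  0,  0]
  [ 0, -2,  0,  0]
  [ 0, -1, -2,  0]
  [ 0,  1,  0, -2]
λ = -2: alg = 4, geom = 3

Step 1 — factor the characteristic polynomial to read off the algebraic multiplicities:
  χ_A(x) = (x + 2)^4

Step 2 — compute geometric multiplicities via the rank-nullity identity g(λ) = n − rank(A − λI):
  rank(A − (-2)·I) = 1, so dim ker(A − (-2)·I) = n − 1 = 3

Summary:
  λ = -2: algebraic multiplicity = 4, geometric multiplicity = 3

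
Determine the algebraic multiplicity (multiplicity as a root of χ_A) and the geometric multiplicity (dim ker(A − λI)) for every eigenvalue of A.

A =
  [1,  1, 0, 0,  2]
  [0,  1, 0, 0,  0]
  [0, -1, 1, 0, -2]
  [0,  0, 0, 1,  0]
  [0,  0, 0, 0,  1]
λ = 1: alg = 5, geom = 4

Step 1 — factor the characteristic polynomial to read off the algebraic multiplicities:
  χ_A(x) = (x - 1)^5

Step 2 — compute geometric multiplicities via the rank-nullity identity g(λ) = n − rank(A − λI):
  rank(A − (1)·I) = 1, so dim ker(A − (1)·I) = n − 1 = 4

Summary:
  λ = 1: algebraic multiplicity = 5, geometric multiplicity = 4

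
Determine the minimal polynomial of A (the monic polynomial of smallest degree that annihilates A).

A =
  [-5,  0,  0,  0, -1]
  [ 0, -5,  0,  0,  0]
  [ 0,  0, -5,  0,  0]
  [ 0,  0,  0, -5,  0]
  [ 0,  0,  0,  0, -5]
x^2 + 10*x + 25

The characteristic polynomial is χ_A(x) = (x + 5)^5, so the eigenvalues are known. The minimal polynomial is
  m_A(x) = Π_λ (x − λ)^{k_λ}
where k_λ is the size of the *largest* Jordan block for λ (equivalently, the smallest k with (A − λI)^k v = 0 for every generalised eigenvector v of λ).

  λ = -5: largest Jordan block has size 2, contributing (x + 5)^2

So m_A(x) = (x + 5)^2 = x^2 + 10*x + 25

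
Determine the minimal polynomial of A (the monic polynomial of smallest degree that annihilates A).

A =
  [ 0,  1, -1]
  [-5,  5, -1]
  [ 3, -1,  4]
x^3 - 9*x^2 + 27*x - 27

The characteristic polynomial is χ_A(x) = (x - 3)^3, so the eigenvalues are known. The minimal polynomial is
  m_A(x) = Π_λ (x − λ)^{k_λ}
where k_λ is the size of the *largest* Jordan block for λ (equivalently, the smallest k with (A − λI)^k v = 0 for every generalised eigenvector v of λ).

  λ = 3: largest Jordan block has size 3, contributing (x − 3)^3

So m_A(x) = (x - 3)^3 = x^3 - 9*x^2 + 27*x - 27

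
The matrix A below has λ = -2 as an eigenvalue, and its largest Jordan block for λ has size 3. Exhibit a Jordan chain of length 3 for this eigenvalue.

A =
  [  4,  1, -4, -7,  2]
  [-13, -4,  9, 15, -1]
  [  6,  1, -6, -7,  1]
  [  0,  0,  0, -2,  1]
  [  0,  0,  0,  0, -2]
A Jordan chain for λ = -2 of length 3:
v_1 = (-1, 2, -1, 0, 0)ᵀ
v_2 = (6, -13, 6, 0, 0)ᵀ
v_3 = (1, 0, 0, 0, 0)ᵀ

Let N = A − (-2)·I. We want v_3 with N^3 v_3 = 0 but N^2 v_3 ≠ 0; then v_{j-1} := N · v_j for j = 3, …, 2.

Pick v_3 = (1, 0, 0, 0, 0)ᵀ.
Then v_2 = N · v_3 = (6, -13, 6, 0, 0)ᵀ.
Then v_1 = N · v_2 = (-1, 2, -1, 0, 0)ᵀ.

Sanity check: (A − (-2)·I) v_1 = (0, 0, 0, 0, 0)ᵀ = 0. ✓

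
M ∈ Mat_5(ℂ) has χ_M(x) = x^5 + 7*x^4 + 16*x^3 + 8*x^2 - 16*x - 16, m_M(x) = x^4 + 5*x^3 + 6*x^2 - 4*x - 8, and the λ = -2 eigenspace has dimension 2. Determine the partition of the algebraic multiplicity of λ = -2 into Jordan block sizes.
Block sizes for λ = -2: [3, 1]

Step 1 — from the characteristic polynomial, algebraic multiplicity of λ = -2 is 4. From dim ker(M − (-2)·I) = 2, there are exactly 2 Jordan blocks for λ = -2.
Step 2 — from the minimal polynomial, the factor (x + 2)^3 tells us the largest block for λ = -2 has size 3.
Step 3 — with total size 4, 2 blocks, and largest block 3, the block sizes (in nonincreasing order) are [3, 1].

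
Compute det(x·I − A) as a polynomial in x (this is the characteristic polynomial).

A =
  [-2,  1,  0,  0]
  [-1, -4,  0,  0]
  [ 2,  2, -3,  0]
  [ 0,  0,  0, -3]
x^4 + 12*x^3 + 54*x^2 + 108*x + 81

Expanding det(x·I − A) (e.g. by cofactor expansion or by noting that A is similar to its Jordan form J, which has the same characteristic polynomial as A) gives
  χ_A(x) = x^4 + 12*x^3 + 54*x^2 + 108*x + 81
which factors as (x + 3)^4. The eigenvalues (with algebraic multiplicities) are λ = -3 with multiplicity 4.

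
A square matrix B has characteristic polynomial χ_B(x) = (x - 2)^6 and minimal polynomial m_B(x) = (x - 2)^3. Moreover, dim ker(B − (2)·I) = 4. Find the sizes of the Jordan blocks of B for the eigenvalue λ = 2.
Block sizes for λ = 2: [3, 1, 1, 1]

Step 1 — from the characteristic polynomial, algebraic multiplicity of λ = 2 is 6. From dim ker(B − (2)·I) = 4, there are exactly 4 Jordan blocks for λ = 2.
Step 2 — from the minimal polynomial, the factor (x − 2)^3 tells us the largest block for λ = 2 has size 3.
Step 3 — with total size 6, 4 blocks, and largest block 3, the block sizes (in nonincreasing order) are [3, 1, 1, 1].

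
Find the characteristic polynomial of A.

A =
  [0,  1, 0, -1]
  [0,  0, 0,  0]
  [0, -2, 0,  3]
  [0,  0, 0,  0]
x^4

Expanding det(x·I − A) (e.g. by cofactor expansion or by noting that A is similar to its Jordan form J, which has the same characteristic polynomial as A) gives
  χ_A(x) = x^4
which factors as x^4. The eigenvalues (with algebraic multiplicities) are λ = 0 with multiplicity 4.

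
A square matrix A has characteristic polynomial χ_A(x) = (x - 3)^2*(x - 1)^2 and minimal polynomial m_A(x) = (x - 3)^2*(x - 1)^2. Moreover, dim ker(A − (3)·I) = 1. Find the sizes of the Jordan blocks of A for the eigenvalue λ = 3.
Block sizes for λ = 3: [2]

Step 1 — from the characteristic polynomial, algebraic multiplicity of λ = 3 is 2. From dim ker(A − (3)·I) = 1, there are exactly 1 Jordan blocks for λ = 3.
Step 2 — from the minimal polynomial, the factor (x − 3)^2 tells us the largest block for λ = 3 has size 2.
Step 3 — with total size 2, 1 blocks, and largest block 2, the block sizes (in nonincreasing order) are [2].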